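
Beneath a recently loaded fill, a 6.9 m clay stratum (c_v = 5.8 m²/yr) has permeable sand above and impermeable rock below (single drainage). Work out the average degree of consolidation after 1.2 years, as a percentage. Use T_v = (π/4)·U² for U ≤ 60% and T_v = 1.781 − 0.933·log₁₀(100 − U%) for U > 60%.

Drainage path length: H_d = H = 6.9 m (single drainage).
T_v = c_v·t/H_d² = 5.8×1.2/6.9² = 0.14619.
T_v = 0.14619 corresponds to the U ≤ 60% branch:
U = √(4T_v/π) = 0.4314

U ≈ 43.1 %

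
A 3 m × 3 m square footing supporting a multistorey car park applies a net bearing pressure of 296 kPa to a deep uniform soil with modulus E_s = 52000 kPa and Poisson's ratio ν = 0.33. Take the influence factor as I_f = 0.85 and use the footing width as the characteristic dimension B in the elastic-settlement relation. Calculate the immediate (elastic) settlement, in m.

S_e ≈ 0.0129 m

Immediate (elastic) settlement: S_e = q·B·(1−ν²)/E_s · I_f.
S_e = 296 × 3 × (1 − 0.33²) / 52000 × 0.85
    = 296 × 3 × 0.8911 / 52000 × 0.85
    = 0.01293 m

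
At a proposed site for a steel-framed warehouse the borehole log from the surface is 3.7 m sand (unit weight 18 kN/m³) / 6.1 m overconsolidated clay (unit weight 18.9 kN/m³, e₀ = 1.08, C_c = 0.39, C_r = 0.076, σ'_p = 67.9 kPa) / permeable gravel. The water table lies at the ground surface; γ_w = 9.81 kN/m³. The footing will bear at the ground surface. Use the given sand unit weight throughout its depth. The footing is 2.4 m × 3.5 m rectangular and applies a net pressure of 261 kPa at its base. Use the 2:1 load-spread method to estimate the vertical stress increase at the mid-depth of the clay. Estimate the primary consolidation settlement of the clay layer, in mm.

Mid-depth of clay below the ground surface: z = 3.7 + 6.1/2 = 6.75 m.
Total vertical stress at mid-clay: σ_v = 18×3.7 + 18.9×3.05 = 124.25 kPa.
Pore pressure: u = 9.81×(6.75 − 0) = 66.218 kPa.
Initial effective stress: σ'_0 = σ_v − u = 124.25 − 66.218 = 58.032 kPa.
Stress increase at mid-clay by the 2:1 spreading method:
Δσ = qBL/((B+z)(L+z)) = 261×2.4×3.5/((2.4+6.75)(3.5+6.75)) = 23.376 kPa
Final effective stress: σ'_f = 58.032 + 23.376 = 81.408 kPa.
σ'_f = 81.408 > σ'_p = 67.9 kPa, so the stress path crosses the preconsolidation pressure — recompression up to σ'_p, then virgin compression beyond:
S_c = H/(1+e₀)·[C_r·log₁₀(σ'_p/σ'_0) + C_c·log₁₀(σ'_f/σ'_p)]
    = 6.1/2.08 × [0.076×log₁₀(67.9/58.032) + 0.39×log₁₀(81.408/67.9)]
    = 2.9327 × [0.0051834 + 0.030731] = 0.1053 m

S_c ≈ 105 mm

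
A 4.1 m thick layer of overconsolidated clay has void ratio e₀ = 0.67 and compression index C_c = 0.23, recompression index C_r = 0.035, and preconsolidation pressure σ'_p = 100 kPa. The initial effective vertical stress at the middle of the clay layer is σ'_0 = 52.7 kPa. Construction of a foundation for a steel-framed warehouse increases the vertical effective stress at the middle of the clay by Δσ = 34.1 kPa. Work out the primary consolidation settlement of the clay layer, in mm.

S_c ≈ 18.6 mm

Final effective stress: σ'_f = 52.7 + 34.1 = 86.8 kPa.
σ'_f = 86.8 ≤ σ'_p = 100 kPa, so the clay remains overconsolidated and only the recompression index applies:
S_c = C_r·H/(1+e₀)·log₁₀(σ'_f/σ'_0) = 0.035×4.1/1.67×log₁₀(86.8/52.7)
    = 0.085929 × 0.21671 = 0.01862 m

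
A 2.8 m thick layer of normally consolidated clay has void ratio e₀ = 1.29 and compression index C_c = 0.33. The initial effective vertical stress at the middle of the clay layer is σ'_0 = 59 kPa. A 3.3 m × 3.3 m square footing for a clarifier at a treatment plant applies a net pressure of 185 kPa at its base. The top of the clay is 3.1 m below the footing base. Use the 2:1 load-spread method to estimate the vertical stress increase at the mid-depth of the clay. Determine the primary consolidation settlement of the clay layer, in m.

Mid-depth of clay below the footing base: z = 3.1 + 2.8/2 = 4.5 m.
Stress increase at mid-clay by the 2:1 spreading method:
Δσ = qBL/((B+z)(L+z)) = 185×3.3×3.3/((3.3+4.5)(3.3+4.5)) = 33.114 kPa
Final effective stress: σ'_f = σ'_0 + Δσ = 59 + 33.114 = 92.114 kPa.
Normally consolidated clay, so the full stress increment lies on the virgin compression line:
S_c = C_c·H/(1+e₀)·log₁₀(σ'_f/σ'_0) = 0.33×2.8/(1+1.29)×log₁₀(92.114/59)
    = 0.40349 × 0.19347 = 0.07806 m

S_c ≈ 0.0781 m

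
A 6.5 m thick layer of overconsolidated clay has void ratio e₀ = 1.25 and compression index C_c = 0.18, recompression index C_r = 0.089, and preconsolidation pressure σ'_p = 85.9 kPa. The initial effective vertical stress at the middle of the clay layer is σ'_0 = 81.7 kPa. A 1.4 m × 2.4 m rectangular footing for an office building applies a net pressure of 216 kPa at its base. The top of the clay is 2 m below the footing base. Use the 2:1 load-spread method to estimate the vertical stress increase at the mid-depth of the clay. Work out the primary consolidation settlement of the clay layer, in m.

S_c ≈ 0.0306 m

Mid-depth of clay below the footing base: z = 2 + 6.5/2 = 5.25 m.
Stress increase at mid-clay by the 2:1 spreading method:
Δσ = qBL/((B+z)(L+z)) = 216×1.4×2.4/((1.4+5.25)(2.4+5.25)) = 14.266 kPa
Final effective stress: σ'_f = 81.7 + 14.266 = 95.966 kPa.
σ'_f = 95.966 > σ'_p = 85.9 kPa, so the stress path crosses the preconsolidation pressure — recompression up to σ'_p, then virgin compression beyond:
S_c = H/(1+e₀)·[C_r·log₁₀(σ'_p/σ'_0) + C_c·log₁₀(σ'_f/σ'_p)]
    = 6.5/2.25 × [0.089×log₁₀(85.9/81.7) + 0.18×log₁₀(95.966/85.9)]
    = 2.8889 × [0.0019376 + 0.0086624] = 0.03062 m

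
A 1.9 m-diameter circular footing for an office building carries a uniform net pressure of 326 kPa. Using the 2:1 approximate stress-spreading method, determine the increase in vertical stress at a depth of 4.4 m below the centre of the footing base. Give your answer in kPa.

By the 2:1 method the load spreads at 1 horizontal : 2 vertical, so at depth z the loaded area has grown by z in each plan dimension:
Δσ ≈ qD²/(D+z)² = 326×1.9²/(1.9+4.4)² = 29.651 kPa

Δσ_z ≈ 29.7 kPa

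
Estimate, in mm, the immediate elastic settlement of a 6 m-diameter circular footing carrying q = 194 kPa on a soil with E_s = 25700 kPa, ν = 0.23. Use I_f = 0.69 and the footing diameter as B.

S_e ≈ 29.6 mm

Immediate (elastic) settlement: S_e = q·B·(1−ν²)/E_s · I_f.
S_e = 194 × 6 × (1 − 0.23²) / 25700 × 0.69
    = 194 × 6 × 0.9471 / 25700 × 0.69
    = 0.0296 m = 29.6 mm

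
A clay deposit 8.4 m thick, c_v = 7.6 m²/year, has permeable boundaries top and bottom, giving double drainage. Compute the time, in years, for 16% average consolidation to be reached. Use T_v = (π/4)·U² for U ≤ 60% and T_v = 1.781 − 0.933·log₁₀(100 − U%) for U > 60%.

Drainage path length: H_d = H/2 = 4.2 m (double drainage).
U ≤ 60%: T_v = (π/4)·U² = (π/4)×0.16² = 0.020106.
t = T_v·H_d²/c_v = 0.020106×4.2²/7.6 = 0.04667 years.

t ≈ 0.0467 years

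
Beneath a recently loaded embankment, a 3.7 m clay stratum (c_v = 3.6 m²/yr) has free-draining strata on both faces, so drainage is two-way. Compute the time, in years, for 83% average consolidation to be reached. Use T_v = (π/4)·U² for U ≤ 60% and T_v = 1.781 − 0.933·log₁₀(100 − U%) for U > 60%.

Drainage path length: H_d = H/2 = 1.85 m (double drainage).
U > 60%: T_v = 1.781 − 0.933·log₁₀(100 − 83) = 0.63299.
t = T_v·H_d²/c_v = 0.63299×1.85²/3.6 = 0.6018 years.

t ≈ 0.602 years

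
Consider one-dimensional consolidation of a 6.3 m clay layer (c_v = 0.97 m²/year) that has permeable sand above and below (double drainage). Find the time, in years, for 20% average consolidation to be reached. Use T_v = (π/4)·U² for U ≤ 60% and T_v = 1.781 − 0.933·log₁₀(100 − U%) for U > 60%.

t ≈ 0.321 years

Drainage path length: H_d = H/2 = 3.15 m (double drainage).
U ≤ 60%: T_v = (π/4)·U² = (π/4)×0.2² = 0.031416.
t = T_v·H_d²/c_v = 0.031416×3.15²/0.97 = 0.3214 years.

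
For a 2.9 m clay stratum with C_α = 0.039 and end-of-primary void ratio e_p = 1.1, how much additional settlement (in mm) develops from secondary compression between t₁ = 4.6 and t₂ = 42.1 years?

Secondary compression: S_s = C_α·H/(1+e_p)·log₁₀(t₂/t₁)
S_s = 0.039×2.9/(1+1.1)×log₁₀(42.1/4.6)
    = 0.05386 × 0.9615 = 0.05178 m

S_s ≈ 51.8 mm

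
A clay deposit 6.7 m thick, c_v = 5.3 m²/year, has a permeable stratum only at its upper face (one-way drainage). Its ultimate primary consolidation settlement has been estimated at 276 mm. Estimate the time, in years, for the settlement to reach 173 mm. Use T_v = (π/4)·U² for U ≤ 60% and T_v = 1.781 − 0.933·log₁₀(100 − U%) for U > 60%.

Drainage path length: H_d = H = 6.7 m (single drainage).
U = S(t)/S_ult = 173/276 = 0.6268.
U > 60%: T_v = 1.781 − 0.933·log₁₀(100 − 62.681) = 0.31439.
t = T_v·H_d²/c_v = 0.31439×6.7²/5.3 = 2.663 years.

t ≈ 2.66 years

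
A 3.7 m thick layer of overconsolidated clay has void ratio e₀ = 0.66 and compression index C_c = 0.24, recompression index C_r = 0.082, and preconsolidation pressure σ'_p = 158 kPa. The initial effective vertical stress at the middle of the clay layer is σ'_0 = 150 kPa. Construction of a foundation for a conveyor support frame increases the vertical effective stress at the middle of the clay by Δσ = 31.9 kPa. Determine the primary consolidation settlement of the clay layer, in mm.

Final effective stress: σ'_f = 150 + 31.9 = 181.9 kPa.
σ'_f = 181.9 > σ'_p = 158 kPa, so the stress path crosses the preconsolidation pressure — recompression up to σ'_p, then virgin compression beyond:
S_c = H/(1+e₀)·[C_r·log₁₀(σ'_p/σ'_0) + C_c·log₁₀(σ'_f/σ'_p)]
    = 3.7/1.66 × [0.082×log₁₀(158/150) + 0.24×log₁₀(181.9/158)]
    = 2.2289 × [0.0018504 + 0.014682] = 0.03685 m

S_c ≈ 36.8 mm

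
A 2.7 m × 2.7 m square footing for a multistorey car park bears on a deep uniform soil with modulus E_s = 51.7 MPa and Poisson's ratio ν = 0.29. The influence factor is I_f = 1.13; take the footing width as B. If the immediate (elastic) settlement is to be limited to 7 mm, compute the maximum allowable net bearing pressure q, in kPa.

E_s = 51.7 MPa = 51700 kPa.
S_e = q·B·(1−ν²)/E_s · I_f  ⇒  q = S_e·E_s / (B·(1−ν²)·I_f).
q = 0.007 × 51700 / (2.7 × 0.9159 × 1.13) = 129.5 kPa

q ≈ 130 kPa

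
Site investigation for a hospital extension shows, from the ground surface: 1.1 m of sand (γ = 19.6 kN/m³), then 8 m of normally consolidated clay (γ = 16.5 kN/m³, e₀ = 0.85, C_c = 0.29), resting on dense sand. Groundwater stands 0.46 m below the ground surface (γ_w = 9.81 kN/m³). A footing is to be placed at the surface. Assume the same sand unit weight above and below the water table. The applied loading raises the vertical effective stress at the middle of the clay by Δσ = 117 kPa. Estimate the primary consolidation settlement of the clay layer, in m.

S_c ≈ 0.725 m

Mid-depth of clay below the ground surface: z = 1.1 + 8/2 = 5.1 m.
Total vertical stress at mid-clay: σ_v = 19.6×1.1 + 16.5×4 = 87.56 kPa.
Pore pressure: u = 9.81×(5.1 − 0.46) = 45.518 kPa.
Initial effective stress: σ'_0 = σ_v − u = 87.56 − 45.518 = 42.042 kPa.
Final effective stress: σ'_f = σ'_0 + Δσ = 42.042 + 117 = 159.04 kPa.
Normally consolidated clay, so the full stress increment lies on the virgin compression line:
S_c = C_c·H/(1+e₀)·log₁₀(σ'_f/σ'_0) = 0.29×8/(1+0.85)×log₁₀(159.04/42.042)
    = 1.2541 × 0.57782 = 0.7246 m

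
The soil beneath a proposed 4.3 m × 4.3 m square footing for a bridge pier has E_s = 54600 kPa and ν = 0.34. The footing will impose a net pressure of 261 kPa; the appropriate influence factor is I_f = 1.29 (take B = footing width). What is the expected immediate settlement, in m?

S_e ≈ 0.0235 m

Immediate (elastic) settlement: S_e = q·B·(1−ν²)/E_s · I_f.
S_e = 261 × 4.3 × (1 − 0.34²) / 54600 × 1.29
    = 261 × 4.3 × 0.8844 / 54600 × 1.29
    = 0.02345 m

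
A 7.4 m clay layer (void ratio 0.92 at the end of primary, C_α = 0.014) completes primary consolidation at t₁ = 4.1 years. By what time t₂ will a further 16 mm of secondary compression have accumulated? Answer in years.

S_s = C_α·H/(1+e_p)·log₁₀(t₂/t₁) ⇒ log₁₀(t₂/t₁) = S_s·(1+e_p)/(C_α·H).
log₁₀(t₂/t₁) = 0.016 × (1+0.92) / (0.014×7.4) = 0.2965
t₂ = t₁ × 10^0.2965 = 4.1 × 1.979 = 8.115 years

t₂ ≈ 8.12 years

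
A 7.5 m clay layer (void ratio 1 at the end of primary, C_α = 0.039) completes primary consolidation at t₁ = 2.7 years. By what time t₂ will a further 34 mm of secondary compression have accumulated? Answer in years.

t₂ ≈ 4.61 years

S_s = C_α·H/(1+e_p)·log₁₀(t₂/t₁) ⇒ log₁₀(t₂/t₁) = S_s·(1+e_p)/(C_α·H).
log₁₀(t₂/t₁) = 0.034 × (1+1) / (0.039×7.5) = 0.2325
t₂ = t₁ × 10^0.2325 = 2.7 × 1.708 = 4.612 years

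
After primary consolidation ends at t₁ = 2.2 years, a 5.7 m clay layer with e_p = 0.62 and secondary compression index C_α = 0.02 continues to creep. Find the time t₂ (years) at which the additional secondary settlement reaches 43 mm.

S_s = C_α·H/(1+e_p)·log₁₀(t₂/t₁) ⇒ log₁₀(t₂/t₁) = S_s·(1+e_p)/(C_α·H).
log₁₀(t₂/t₁) = 0.043 × (1+0.62) / (0.02×5.7) = 0.6111
t₂ = t₁ × 10^0.6111 = 2.2 × 4.084 = 8.984 years

t₂ ≈ 8.98 years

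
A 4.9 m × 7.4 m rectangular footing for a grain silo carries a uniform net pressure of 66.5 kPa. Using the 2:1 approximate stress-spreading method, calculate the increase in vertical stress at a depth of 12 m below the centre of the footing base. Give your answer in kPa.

Δσ_z ≈ 7.35 kPa

By the 2:1 method the load spreads at 1 horizontal : 2 vertical, so at depth z the loaded area has grown by z in each plan dimension:
Δσ = qBL/((B+z)(L+z)) = 66.5×4.9×7.4/((4.9+12)(7.4+12)) = 7.3546 kPa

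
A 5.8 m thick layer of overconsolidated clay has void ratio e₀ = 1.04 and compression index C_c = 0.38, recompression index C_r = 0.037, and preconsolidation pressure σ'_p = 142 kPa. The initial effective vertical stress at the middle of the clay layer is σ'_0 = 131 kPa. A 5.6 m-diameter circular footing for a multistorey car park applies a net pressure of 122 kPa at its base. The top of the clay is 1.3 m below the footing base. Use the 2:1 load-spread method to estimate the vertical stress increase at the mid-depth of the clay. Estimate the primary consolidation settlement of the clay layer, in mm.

S_c ≈ 90.4 mm

Mid-depth of clay below the footing base: z = 1.3 + 5.8/2 = 4.2 m.
Stress increase at mid-clay by the 2:1 spreading method:
Δσ ≈ qD²/(D+z)² = 122×5.6²/(5.6+4.2)² = 39.837 kPa
Final effective stress: σ'_f = 131 + 39.837 = 170.84 kPa.
σ'_f = 170.84 > σ'_p = 142 kPa, so the stress path crosses the preconsolidation pressure — recompression up to σ'_p, then virgin compression beyond:
S_c = H/(1+e₀)·[C_r·log₁₀(σ'_p/σ'_0) + C_c·log₁₀(σ'_f/σ'_p)]
    = 5.8/2.04 × [0.037×log₁₀(142/131) + 0.38×log₁₀(170.84/142)]
    = 2.8431 × [0.0012956 + 0.030514] = 0.09044 m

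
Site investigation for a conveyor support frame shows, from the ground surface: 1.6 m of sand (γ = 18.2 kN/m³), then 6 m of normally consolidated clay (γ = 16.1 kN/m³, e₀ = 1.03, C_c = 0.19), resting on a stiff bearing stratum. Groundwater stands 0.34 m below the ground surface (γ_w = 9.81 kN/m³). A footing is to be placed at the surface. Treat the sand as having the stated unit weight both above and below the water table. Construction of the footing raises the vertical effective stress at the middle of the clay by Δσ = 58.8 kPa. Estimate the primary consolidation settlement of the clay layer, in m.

S_c ≈ 0.238 m

Mid-depth of clay below the ground surface: z = 1.6 + 6/2 = 4.6 m.
Total vertical stress at mid-clay: σ_v = 18.2×1.6 + 16.1×3 = 77.42 kPa.
Pore pressure: u = 9.81×(4.6 − 0.34) = 41.791 kPa.
Initial effective stress: σ'_0 = σ_v − u = 77.42 − 41.791 = 35.629 kPa.
Final effective stress: σ'_f = σ'_0 + Δσ = 35.629 + 58.8 = 94.429 kPa.
Normally consolidated clay, so the full stress increment lies on the virgin compression line:
S_c = C_c·H/(1+e₀)·log₁₀(σ'_f/σ'_0) = 0.19×6/(1+1.03)×log₁₀(94.429/35.629)
    = 0.56158 × 0.4233 = 0.2377 m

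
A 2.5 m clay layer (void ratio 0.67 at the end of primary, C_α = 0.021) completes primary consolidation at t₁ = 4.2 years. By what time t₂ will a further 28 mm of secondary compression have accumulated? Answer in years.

t₂ ≈ 32.7 years

S_s = C_α·H/(1+e_p)·log₁₀(t₂/t₁) ⇒ log₁₀(t₂/t₁) = S_s·(1+e_p)/(C_α·H).
log₁₀(t₂/t₁) = 0.028 × (1+0.67) / (0.021×2.5) = 0.8907
t₂ = t₁ × 10^0.8907 = 4.2 × 7.774 = 32.65 years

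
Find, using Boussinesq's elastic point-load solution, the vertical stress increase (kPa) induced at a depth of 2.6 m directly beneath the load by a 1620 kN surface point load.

Boussinesq vertical stress below a point load on an elastic half-space:
Δσ_z = 3P/(2πz²) · [1 + (r/z)²]^(−5/2)
r/z = 0/2.6 = 0; [1+(r/z)²]^(−5/2) = 1.
Δσ_z = 3×1620/(2π×2.6²) × 1 = 114.42 × 1 = 114.4 kPa

Δσ_z ≈ 114 kPa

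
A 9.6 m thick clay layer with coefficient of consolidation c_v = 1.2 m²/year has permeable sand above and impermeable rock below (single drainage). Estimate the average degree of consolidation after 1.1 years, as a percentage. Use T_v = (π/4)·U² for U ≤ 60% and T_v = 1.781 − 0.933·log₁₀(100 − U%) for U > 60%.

U ≈ 13.5 %

Drainage path length: H_d = H = 9.6 m (single drainage).
T_v = c_v·t/H_d² = 1.2×1.1/9.6² = 0.014323.
T_v = 0.014323 corresponds to the U ≤ 60% branch:
U = √(4T_v/π) = 0.135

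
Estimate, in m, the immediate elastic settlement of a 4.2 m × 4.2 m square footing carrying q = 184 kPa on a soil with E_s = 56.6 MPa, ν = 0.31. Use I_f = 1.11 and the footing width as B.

S_e ≈ 0.0137 m

Immediate (elastic) settlement: S_e = q·B·(1−ν²)/E_s · I_f.
E_s = 56.6 MPa = 56600 kPa.
S_e = 184 × 4.2 × (1 − 0.31²) / 56600 × 1.11
    = 184 × 4.2 × 0.9039 / 56600 × 1.11
    = 0.0137 m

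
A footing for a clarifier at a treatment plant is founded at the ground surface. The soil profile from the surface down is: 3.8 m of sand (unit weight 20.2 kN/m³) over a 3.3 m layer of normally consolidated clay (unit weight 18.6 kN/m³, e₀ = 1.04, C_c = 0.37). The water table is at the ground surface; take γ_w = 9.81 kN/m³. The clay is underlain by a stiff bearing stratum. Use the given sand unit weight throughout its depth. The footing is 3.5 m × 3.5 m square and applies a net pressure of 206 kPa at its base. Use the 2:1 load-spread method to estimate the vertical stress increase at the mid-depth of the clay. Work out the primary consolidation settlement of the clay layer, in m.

Mid-depth of clay below the ground surface: z = 3.8 + 3.3/2 = 5.45 m.
Total vertical stress at mid-clay: σ_v = 20.2×3.8 + 18.6×1.65 = 107.45 kPa.
Pore pressure: u = 9.81×(5.45 − 0) = 53.465 kPa.
Initial effective stress: σ'_0 = σ_v − u = 107.45 − 53.465 = 53.985 kPa.
Stress increase at mid-clay by the 2:1 spreading method:
Δσ = qBL/((B+z)(L+z)) = 206×3.5×3.5/((3.5+5.45)(3.5+5.45)) = 31.503 kPa
Final effective stress: σ'_f = σ'_0 + Δσ = 53.985 + 31.503 = 85.488 kPa.
Normally consolidated clay, so the full stress increment lies on the virgin compression line:
S_c = C_c·H/(1+e₀)·log₁₀(σ'_f/σ'_0) = 0.37×3.3/(1+1.04)×log₁₀(85.488/53.985)
    = 0.59853 × 0.19963 = 0.1195 m

S_c ≈ 0.119 m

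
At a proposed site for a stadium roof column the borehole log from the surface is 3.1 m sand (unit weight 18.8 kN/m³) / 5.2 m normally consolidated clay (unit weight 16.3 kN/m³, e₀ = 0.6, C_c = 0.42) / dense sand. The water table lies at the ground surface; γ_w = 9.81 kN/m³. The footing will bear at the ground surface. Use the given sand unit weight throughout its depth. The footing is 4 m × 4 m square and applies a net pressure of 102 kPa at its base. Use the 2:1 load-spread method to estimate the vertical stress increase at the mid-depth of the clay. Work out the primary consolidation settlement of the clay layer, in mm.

S_c ≈ 194 mm

Mid-depth of clay below the ground surface: z = 3.1 + 5.2/2 = 5.7 m.
Total vertical stress at mid-clay: σ_v = 18.8×3.1 + 16.3×2.6 = 100.66 kPa.
Pore pressure: u = 9.81×(5.7 − 0) = 55.917 kPa.
Initial effective stress: σ'_0 = σ_v − u = 100.66 − 55.917 = 44.743 kPa.
Stress increase at mid-clay by the 2:1 spreading method:
Δσ = qBL/((B+z)(L+z)) = 102×4×4/((4+5.7)(4+5.7)) = 17.345 kPa
Final effective stress: σ'_f = σ'_0 + Δσ = 44.743 + 17.345 = 62.088 kPa.
Normally consolidated clay, so the full stress increment lies on the virgin compression line:
S_c = C_c·H/(1+e₀)·log₁₀(σ'_f/σ'_0) = 0.42×5.2/(1+0.6)×log₁₀(62.088/44.743)
    = 1.365 × 0.14228 = 0.1942 m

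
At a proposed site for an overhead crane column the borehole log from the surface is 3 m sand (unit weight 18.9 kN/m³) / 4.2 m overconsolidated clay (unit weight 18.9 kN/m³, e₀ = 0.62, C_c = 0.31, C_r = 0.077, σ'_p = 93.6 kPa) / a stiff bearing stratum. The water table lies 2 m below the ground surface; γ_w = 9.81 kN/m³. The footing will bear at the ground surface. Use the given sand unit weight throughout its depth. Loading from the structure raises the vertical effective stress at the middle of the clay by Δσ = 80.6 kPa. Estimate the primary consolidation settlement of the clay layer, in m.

S_c ≈ 0.187 m

Mid-depth of clay below the ground surface: z = 3 + 4.2/2 = 5.1 m.
Total vertical stress at mid-clay: σ_v = 18.9×3 + 18.9×2.1 = 96.39 kPa.
Pore pressure: u = 9.81×(5.1 − 2) = 30.411 kPa.
Initial effective stress: σ'_0 = σ_v − u = 96.39 − 30.411 = 65.979 kPa.
Final effective stress: σ'_f = 65.979 + 80.6 = 146.58 kPa.
σ'_f = 146.58 > σ'_p = 93.6 kPa, so the stress path crosses the preconsolidation pressure — recompression up to σ'_p, then virgin compression beyond:
S_c = H/(1+e₀)·[C_r·log₁₀(σ'_p/σ'_0) + C_c·log₁₀(σ'_f/σ'_p)]
    = 4.2/1.62 × [0.077×log₁₀(93.6/65.979) + 0.31×log₁₀(146.58/93.6)]
    = 2.5926 × [0.011694 + 0.060388] = 0.1869 m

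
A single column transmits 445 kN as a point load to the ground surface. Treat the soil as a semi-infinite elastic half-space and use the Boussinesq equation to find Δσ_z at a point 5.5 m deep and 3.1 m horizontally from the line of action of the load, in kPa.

Δσ_z ≈ 3.52 kPa

Boussinesq vertical stress below a point load on an elastic half-space:
Δσ_z = 3P/(2πz²) · [1 + (r/z)²]^(−5/2)
r/z = 3.1/5.5 = 0.56364; [1+(r/z)²]^(−5/2) = 0.50173.
Δσ_z = 3×445/(2π×5.5²) × 0.50173 = 7.0239 × 0.50173 = 3.524 kPa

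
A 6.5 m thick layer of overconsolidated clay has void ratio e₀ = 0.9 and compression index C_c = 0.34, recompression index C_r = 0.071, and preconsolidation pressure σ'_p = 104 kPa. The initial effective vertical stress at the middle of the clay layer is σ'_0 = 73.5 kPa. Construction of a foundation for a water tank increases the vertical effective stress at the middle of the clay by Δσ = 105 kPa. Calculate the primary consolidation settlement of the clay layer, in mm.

S_c ≈ 310 mm

Final effective stress: σ'_f = 73.5 + 105 = 178.5 kPa.
σ'_f = 178.5 > σ'_p = 104 kPa, so the stress path crosses the preconsolidation pressure — recompression up to σ'_p, then virgin compression beyond:
S_c = H/(1+e₀)·[C_r·log₁₀(σ'_p/σ'_0) + C_c·log₁₀(σ'_f/σ'_p)]
    = 6.5/1.9 × [0.071×log₁₀(104/73.5) + 0.34×log₁₀(178.5/104)]
    = 3.4211 × [0.010703 + 0.079766] = 0.3095 m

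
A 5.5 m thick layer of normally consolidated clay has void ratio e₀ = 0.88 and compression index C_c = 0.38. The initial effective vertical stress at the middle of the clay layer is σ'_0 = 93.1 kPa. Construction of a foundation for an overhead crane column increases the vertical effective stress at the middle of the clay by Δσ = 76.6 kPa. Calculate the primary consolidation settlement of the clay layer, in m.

S_c ≈ 0.29 m

Final effective stress: σ'_f = σ'_0 + Δσ = 93.1 + 76.6 = 169.7 kPa.
Normally consolidated clay, so the full stress increment lies on the virgin compression line:
S_c = C_c·H/(1+e₀)·log₁₀(σ'_f/σ'_0) = 0.38×5.5/(1+0.88)×log₁₀(169.7/93.1)
    = 1.1117 × 0.26073 = 0.2899 m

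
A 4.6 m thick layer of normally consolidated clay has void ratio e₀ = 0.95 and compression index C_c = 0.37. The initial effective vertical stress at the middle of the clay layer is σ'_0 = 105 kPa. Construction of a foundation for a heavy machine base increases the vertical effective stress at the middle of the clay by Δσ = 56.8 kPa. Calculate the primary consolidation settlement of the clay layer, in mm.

Final effective stress: σ'_f = σ'_0 + Δσ = 105 + 56.8 = 161.8 kPa.
Normally consolidated clay, so the full stress increment lies on the virgin compression line:
S_c = C_c·H/(1+e₀)·log₁₀(σ'_f/σ'_0) = 0.37×4.6/(1+0.95)×log₁₀(161.8/105)
    = 0.87282 × 0.18779 = 0.1639 m

S_c ≈ 164 mm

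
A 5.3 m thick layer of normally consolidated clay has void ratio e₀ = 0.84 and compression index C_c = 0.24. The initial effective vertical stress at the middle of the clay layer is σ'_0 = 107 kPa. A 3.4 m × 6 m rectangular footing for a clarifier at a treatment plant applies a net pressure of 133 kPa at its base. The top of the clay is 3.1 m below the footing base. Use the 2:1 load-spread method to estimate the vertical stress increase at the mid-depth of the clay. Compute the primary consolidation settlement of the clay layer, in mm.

S_c ≈ 63.6 mm

Mid-depth of clay below the footing base: z = 3.1 + 5.3/2 = 5.75 m.
Stress increase at mid-clay by the 2:1 spreading method:
Δσ = qBL/((B+z)(L+z)) = 133×3.4×6/((3.4+5.75)(6+5.75)) = 25.236 kPa
Final effective stress: σ'_f = σ'_0 + Δσ = 107 + 25.236 = 132.24 kPa.
Normally consolidated clay, so the full stress increment lies on the virgin compression line:
S_c = C_c·H/(1+e₀)·log₁₀(σ'_f/σ'_0) = 0.24×5.3/(1+0.84)×log₁₀(132.24/107)
    = 0.6913 × 0.091979 = 0.06359 m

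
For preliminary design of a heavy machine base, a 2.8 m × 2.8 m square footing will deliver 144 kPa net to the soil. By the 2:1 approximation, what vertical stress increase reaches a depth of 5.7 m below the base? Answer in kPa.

By the 2:1 method the load spreads at 1 horizontal : 2 vertical, so at depth z the loaded area has grown by z in each plan dimension:
Δσ = qBL/((B+z)(L+z)) = 144×2.8×2.8/((2.8+5.7)(2.8+5.7)) = 15.626 kPa

Δσ_z ≈ 15.6 kPa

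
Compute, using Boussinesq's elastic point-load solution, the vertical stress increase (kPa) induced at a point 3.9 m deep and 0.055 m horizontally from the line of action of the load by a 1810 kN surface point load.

Boussinesq vertical stress below a point load on an elastic half-space:
Δσ_z = 3P/(2πz²) · [1 + (r/z)²]^(−5/2)
r/z = 0.055/3.9 = 0.014103; [1+(r/z)²]^(−5/2) = 0.9995.
Δσ_z = 3×1810/(2π×3.9²) × 0.9995 = 56.819 × 0.9995 = 56.79 kPa

Δσ_z ≈ 56.8 kPa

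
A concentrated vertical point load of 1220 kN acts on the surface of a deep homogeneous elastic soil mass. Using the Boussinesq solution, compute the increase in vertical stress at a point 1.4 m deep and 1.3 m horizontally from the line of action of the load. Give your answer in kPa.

Boussinesq vertical stress below a point load on an elastic half-space:
Δσ_z = 3P/(2πz²) · [1 + (r/z)²]^(−5/2)
r/z = 1.3/1.4 = 0.92857; [1+(r/z)²]^(−5/2) = 0.2113.
Δσ_z = 3×1220/(2π×1.4²) × 0.2113 = 297.2 × 0.2113 = 62.8 kPa

Δσ_z ≈ 62.8 kPa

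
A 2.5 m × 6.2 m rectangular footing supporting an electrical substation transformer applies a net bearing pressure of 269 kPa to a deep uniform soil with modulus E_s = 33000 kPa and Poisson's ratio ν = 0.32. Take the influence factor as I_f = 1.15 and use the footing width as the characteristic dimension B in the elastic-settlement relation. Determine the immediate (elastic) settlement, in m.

S_e ≈ 0.021 m

Immediate (elastic) settlement: S_e = q·B·(1−ν²)/E_s · I_f.
S_e = 269 × 2.5 × (1 − 0.32²) / 33000 × 1.15
    = 269 × 2.5 × 0.8976 / 33000 × 1.15
    = 0.02104 m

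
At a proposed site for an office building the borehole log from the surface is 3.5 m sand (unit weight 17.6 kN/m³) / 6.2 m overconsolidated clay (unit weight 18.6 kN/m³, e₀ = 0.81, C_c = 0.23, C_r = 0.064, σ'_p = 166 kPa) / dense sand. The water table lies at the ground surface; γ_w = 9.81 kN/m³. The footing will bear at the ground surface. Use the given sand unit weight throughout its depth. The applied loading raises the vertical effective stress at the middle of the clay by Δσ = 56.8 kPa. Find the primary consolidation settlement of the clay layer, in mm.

Mid-depth of clay below the ground surface: z = 3.5 + 6.2/2 = 6.6 m.
Total vertical stress at mid-clay: σ_v = 17.6×3.5 + 18.6×3.1 = 119.26 kPa.
Pore pressure: u = 9.81×(6.6 − 0) = 64.746 kPa.
Initial effective stress: σ'_0 = σ_v − u = 119.26 − 64.746 = 54.514 kPa.
Final effective stress: σ'_f = 54.514 + 56.8 = 111.31 kPa.
σ'_f = 111.31 ≤ σ'_p = 166 kPa, so the clay remains overconsolidated and only the recompression index applies:
S_c = C_r·H/(1+e₀)·log₁₀(σ'_f/σ'_0) = 0.064×6.2/1.81×log₁₀(111.31/54.514)
    = 0.21923 × 0.31003 = 0.06797 m

S_c ≈ 68 mm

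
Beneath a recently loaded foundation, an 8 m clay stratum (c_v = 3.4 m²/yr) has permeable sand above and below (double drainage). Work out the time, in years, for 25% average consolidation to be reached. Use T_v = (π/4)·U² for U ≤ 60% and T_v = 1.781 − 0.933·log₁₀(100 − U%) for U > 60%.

Drainage path length: H_d = H/2 = 4 m (double drainage).
U ≤ 60%: T_v = (π/4)·U² = (π/4)×0.25² = 0.049087.
t = T_v·H_d²/c_v = 0.049087×4²/3.4 = 0.231 years.

t ≈ 0.231 years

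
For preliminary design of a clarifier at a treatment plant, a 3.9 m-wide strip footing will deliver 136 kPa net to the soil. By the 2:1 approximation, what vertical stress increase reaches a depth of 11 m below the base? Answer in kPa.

By the 2:1 method the load spreads at 1 horizontal : 2 vertical, so at depth z the loaded area has grown by z in each plan dimension:
Δσ = qB/(B+z) = 136×3.9/(3.9+11) = 35.597 kPa

Δσ_z ≈ 35.6 kPa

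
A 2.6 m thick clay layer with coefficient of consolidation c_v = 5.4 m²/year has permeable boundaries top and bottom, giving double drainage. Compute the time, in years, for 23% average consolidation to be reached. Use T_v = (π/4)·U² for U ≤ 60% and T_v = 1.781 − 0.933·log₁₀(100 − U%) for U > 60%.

Drainage path length: H_d = H/2 = 1.3 m (double drainage).
U ≤ 60%: T_v = (π/4)·U² = (π/4)×0.23² = 0.041548.
t = T_v·H_d²/c_v = 0.041548×1.3²/5.4 = 0.013 years.

t ≈ 0.013 years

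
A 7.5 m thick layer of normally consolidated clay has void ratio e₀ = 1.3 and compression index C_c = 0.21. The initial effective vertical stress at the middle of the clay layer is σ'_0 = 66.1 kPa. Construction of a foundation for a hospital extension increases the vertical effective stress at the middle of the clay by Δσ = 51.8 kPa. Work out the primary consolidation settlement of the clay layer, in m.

Final effective stress: σ'_f = σ'_0 + Δσ = 66.1 + 51.8 = 117.9 kPa.
Normally consolidated clay, so the full stress increment lies on the virgin compression line:
S_c = C_c·H/(1+e₀)·log₁₀(σ'_f/σ'_0) = 0.21×7.5/(1+1.3)×log₁₀(117.9/66.1)
    = 0.68478 × 0.25131 = 0.1721 m

S_c ≈ 0.172 m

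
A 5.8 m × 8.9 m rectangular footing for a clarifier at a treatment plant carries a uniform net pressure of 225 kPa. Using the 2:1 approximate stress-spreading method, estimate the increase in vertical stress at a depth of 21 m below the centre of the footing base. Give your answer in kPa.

By the 2:1 method the load spreads at 1 horizontal : 2 vertical, so at depth z the loaded area has grown by z in each plan dimension:
Δσ = qBL/((B+z)(L+z)) = 225×5.8×8.9/((5.8+21)(8.9+21)) = 14.494 kPa

Δσ_z ≈ 14.5 kPa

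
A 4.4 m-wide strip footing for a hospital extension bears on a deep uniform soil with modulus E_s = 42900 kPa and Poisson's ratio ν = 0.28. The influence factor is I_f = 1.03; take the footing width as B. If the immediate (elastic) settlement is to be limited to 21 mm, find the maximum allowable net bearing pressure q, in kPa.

q ≈ 216 kPa

S_e = q·B·(1−ν²)/E_s · I_f  ⇒  q = S_e·E_s / (B·(1−ν²)·I_f).
q = 0.021 × 42900 / (4.4 × 0.9216 × 1.03) = 215.7 kPa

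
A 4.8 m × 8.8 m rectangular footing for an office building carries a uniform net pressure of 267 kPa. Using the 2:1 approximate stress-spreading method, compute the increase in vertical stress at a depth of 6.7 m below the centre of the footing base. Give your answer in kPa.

By the 2:1 method the load spreads at 1 horizontal : 2 vertical, so at depth z the loaded area has grown by z in each plan dimension:
Δσ = qBL/((B+z)(L+z)) = 267×4.8×8.8/((4.8+6.7)(8.8+6.7)) = 63.271 kPa

Δσ_z ≈ 63.3 kPa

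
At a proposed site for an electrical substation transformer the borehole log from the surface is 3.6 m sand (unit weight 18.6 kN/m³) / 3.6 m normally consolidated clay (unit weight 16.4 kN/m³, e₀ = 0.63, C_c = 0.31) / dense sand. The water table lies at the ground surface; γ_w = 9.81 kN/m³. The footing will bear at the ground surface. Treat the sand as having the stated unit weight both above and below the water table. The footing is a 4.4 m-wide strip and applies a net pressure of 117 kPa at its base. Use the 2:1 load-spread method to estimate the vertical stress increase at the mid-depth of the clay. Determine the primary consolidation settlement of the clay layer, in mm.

Mid-depth of clay below the ground surface: z = 3.6 + 3.6/2 = 5.4 m.
Total vertical stress at mid-clay: σ_v = 18.6×3.6 + 16.4×1.8 = 96.48 kPa.
Pore pressure: u = 9.81×(5.4 − 0) = 52.974 kPa.
Initial effective stress: σ'_0 = σ_v − u = 96.48 − 52.974 = 43.506 kPa.
Stress increase at mid-clay by the 2:1 spreading method:
Δσ = qB/(B+z) = 117×4.4/(4.4+5.4) = 52.531 kPa
Final effective stress: σ'_f = σ'_0 + Δσ = 43.506 + 52.531 = 96.037 kPa.
Normally consolidated clay, so the full stress increment lies on the virgin compression line:
S_c = C_c·H/(1+e₀)·log₁₀(σ'_f/σ'_0) = 0.31×3.6/(1+0.63)×log₁₀(96.037/43.506)
    = 0.68466 × 0.34389 = 0.2354 m

S_c ≈ 235 mm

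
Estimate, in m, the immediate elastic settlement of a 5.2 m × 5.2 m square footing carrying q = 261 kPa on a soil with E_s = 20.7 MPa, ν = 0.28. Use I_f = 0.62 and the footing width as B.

Immediate (elastic) settlement: S_e = q·B·(1−ν²)/E_s · I_f.
E_s = 20.7 MPa = 20700 kPa.
S_e = 261 × 5.2 × (1 − 0.28²) / 20700 × 0.62
    = 261 × 5.2 × 0.9216 / 20700 × 0.62
    = 0.03746 m

S_e ≈ 0.0375 m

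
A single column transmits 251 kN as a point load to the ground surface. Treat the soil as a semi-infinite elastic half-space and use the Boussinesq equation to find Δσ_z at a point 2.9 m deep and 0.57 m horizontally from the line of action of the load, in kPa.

Boussinesq vertical stress below a point load on an elastic half-space:
Δσ_z = 3P/(2πz²) · [1 + (r/z)²]^(−5/2)
r/z = 0.57/2.9 = 0.19655; [1+(r/z)²]^(−5/2) = 0.90959.
Δσ_z = 3×251/(2π×2.9²) × 0.90959 = 14.25 × 0.90959 = 12.96 kPa

Δσ_z ≈ 13 kPa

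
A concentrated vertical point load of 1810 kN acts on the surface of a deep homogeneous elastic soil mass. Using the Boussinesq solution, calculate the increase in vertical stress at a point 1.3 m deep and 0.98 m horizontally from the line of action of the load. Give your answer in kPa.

Δσ_z ≈ 166 kPa

Boussinesq vertical stress below a point load on an elastic half-space:
Δσ_z = 3P/(2πz²) · [1 + (r/z)²]^(−5/2)
r/z = 0.98/1.3 = 0.75385; [1+(r/z)²]^(−5/2) = 0.32467.
Δσ_z = 3×1810/(2π×1.3²) × 0.32467 = 511.37 × 0.32467 = 166 kPa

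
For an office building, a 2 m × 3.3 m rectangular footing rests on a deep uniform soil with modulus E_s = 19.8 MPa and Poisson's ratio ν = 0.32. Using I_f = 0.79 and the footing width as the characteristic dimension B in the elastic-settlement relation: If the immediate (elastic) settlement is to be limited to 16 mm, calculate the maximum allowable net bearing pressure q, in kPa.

E_s = 19.8 MPa = 19800 kPa.
S_e = q·B·(1−ν²)/E_s · I_f  ⇒  q = S_e·E_s / (B·(1−ν²)·I_f).
q = 0.016 × 19800 / (2 × 0.8976 × 0.79) = 223.4 kPa

q ≈ 223 kPa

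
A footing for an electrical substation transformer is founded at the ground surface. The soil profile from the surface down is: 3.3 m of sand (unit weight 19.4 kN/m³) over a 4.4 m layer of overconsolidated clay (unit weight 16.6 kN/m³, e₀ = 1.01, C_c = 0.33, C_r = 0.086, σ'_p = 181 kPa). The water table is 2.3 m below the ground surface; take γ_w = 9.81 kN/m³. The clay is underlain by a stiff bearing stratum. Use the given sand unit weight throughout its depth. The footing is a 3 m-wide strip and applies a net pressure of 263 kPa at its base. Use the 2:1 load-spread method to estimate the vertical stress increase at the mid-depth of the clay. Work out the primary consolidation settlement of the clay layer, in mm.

S_c ≈ 69.6 mm

Mid-depth of clay below the ground surface: z = 3.3 + 4.4/2 = 5.5 m.
Total vertical stress at mid-clay: σ_v = 19.4×3.3 + 16.6×2.2 = 100.54 kPa.
Pore pressure: u = 9.81×(5.5 − 2.3) = 31.392 kPa.
Initial effective stress: σ'_0 = σ_v − u = 100.54 − 31.392 = 69.148 kPa.
Stress increase at mid-clay by the 2:1 spreading method:
Δσ = qB/(B+z) = 263×3/(3+5.5) = 92.824 kPa
Final effective stress: σ'_f = 69.148 + 92.824 = 161.97 kPa.
σ'_f = 161.97 ≤ σ'_p = 181 kPa, so the clay remains overconsolidated and only the recompression index applies:
S_c = C_r·H/(1+e₀)·log₁₀(σ'_f/σ'_0) = 0.086×4.4/2.01×log₁₀(161.97/69.148)
    = 0.18826 × 0.36965 = 0.06959 m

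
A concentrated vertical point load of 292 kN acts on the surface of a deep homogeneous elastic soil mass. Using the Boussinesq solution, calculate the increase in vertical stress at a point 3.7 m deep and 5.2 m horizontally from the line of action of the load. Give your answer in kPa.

Δσ_z ≈ 0.667 kPa

Boussinesq vertical stress below a point load on an elastic half-space:
Δσ_z = 3P/(2πz²) · [1 + (r/z)²]^(−5/2)
r/z = 5.2/3.7 = 1.4054; [1+(r/z)²]^(−5/2) = 0.065497.
Δσ_z = 3×292/(2π×3.7²) × 0.065497 = 10.184 × 0.065497 = 0.667 kPa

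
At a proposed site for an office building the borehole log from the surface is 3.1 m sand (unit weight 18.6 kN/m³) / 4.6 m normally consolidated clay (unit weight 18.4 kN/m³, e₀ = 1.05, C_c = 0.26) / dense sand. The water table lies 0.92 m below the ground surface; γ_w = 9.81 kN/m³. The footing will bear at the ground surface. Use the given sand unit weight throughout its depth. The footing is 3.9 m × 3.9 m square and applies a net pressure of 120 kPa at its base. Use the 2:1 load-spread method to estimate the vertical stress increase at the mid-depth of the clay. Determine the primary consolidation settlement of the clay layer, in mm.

Mid-depth of clay below the ground surface: z = 3.1 + 4.6/2 = 5.4 m.
Total vertical stress at mid-clay: σ_v = 18.6×3.1 + 18.4×2.3 = 99.98 kPa.
Pore pressure: u = 9.81×(5.4 − 0.92) = 43.949 kPa.
Initial effective stress: σ'_0 = σ_v − u = 99.98 − 43.949 = 56.031 kPa.
Stress increase at mid-clay by the 2:1 spreading method:
Δσ = qBL/((B+z)(L+z)) = 120×3.9×3.9/((3.9+5.4)(3.9+5.4)) = 21.103 kPa
Final effective stress: σ'_f = σ'_0 + Δσ = 56.031 + 21.103 = 77.134 kPa.
Normally consolidated clay, so the full stress increment lies on the virgin compression line:
S_c = C_c·H/(1+e₀)·log₁₀(σ'_f/σ'_0) = 0.26×4.6/(1+1.05)×log₁₀(77.134/56.031)
    = 0.58341 × 0.13882 = 0.08099 m

S_c ≈ 81 mm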